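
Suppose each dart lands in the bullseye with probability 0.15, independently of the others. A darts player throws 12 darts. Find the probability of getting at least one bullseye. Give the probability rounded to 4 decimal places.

0.8578

P(at least one) = 1 − P(none) = 1 − (1 − 0.15)^12
= 1 − 0.142242 = 0.857758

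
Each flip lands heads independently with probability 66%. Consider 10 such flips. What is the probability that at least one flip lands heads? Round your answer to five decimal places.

P(at least one) = 1 − P(none) = 1 − (1 − 0.66)^10
= 1 − 0.0000206 = 0.9999794

0.99998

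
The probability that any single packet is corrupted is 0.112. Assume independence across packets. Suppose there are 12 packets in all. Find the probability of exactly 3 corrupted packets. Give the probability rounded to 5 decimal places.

X ~ Binomial(n=12, p=0.112).
P(X=3) = C(12,3) · p^3 · (1−p)^9
= 220 · 0.0014049 · 0.34333 = 0.1061191

0.10612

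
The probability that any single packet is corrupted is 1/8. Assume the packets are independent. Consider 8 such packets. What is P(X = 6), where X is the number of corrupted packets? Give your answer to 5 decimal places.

X ~ Binomial(n=8, p=0.125).
P(X=6) = C(8,6) · p^6 · (1−p)^2
= 28 · 3.8147e-06 · 0.76562 = 0.0000818

0.00008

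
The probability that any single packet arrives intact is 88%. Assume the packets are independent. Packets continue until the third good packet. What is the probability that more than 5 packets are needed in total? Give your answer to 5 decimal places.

Needing more than 5 packets ⇔ fewer than 3 successes in the first 5. With X ~ Binomial(5, 0.88), P(Y > 5) = P(X ≤ 2).
  k=0: C(5,0)·0.88^0·0.12^5 = 0.0000249
  k=1: C(5,1)·0.88^1·0.12^4 = 0.0009124
  k=2: C(5,2)·0.88^2·0.12^3 = 0.0133816
P(X ≤ 2) = 0.0143189

0.01432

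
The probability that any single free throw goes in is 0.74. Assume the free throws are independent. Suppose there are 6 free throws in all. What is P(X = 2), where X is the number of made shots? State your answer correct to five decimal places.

X ~ Binomial(n=6, p=0.74).
P(X=2) = C(6,2) · p^2 · (1−p)^4
= 15 · 0.5476 · 0.0045698 = 0.0375360

0.03754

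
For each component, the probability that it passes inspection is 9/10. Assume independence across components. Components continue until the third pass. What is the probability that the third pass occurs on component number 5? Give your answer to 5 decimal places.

Y = trial on which the third success occurs; negative binomial, r=3, p=0.90.
P(Y=5) = C(4,2) · p^3 · (1−p)^2
= 6 · 0.729 · 0.01 = 0.0437400

0.04374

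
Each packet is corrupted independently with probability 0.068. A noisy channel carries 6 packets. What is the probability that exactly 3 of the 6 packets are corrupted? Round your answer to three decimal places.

X ~ Binomial(n=6, p=0.068).
P(X=3) = C(6,3) · p^3 · (1−p)^3
= 20 · 0.00031443 · 0.80956 = 0.00509

0.005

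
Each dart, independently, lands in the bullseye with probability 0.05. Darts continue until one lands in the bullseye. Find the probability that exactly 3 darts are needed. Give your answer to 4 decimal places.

0.0451

Geometric (trials to first success), p = 0.05.
P(Y = 3) = (1−p)^2 · p = 0.9025 · 0.05 = 0.045125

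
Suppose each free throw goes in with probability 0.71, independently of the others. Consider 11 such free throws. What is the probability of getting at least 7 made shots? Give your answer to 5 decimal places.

X ~ Binomial(11, 0.71); P(X ≥ 7) = Σ C(11,k) p^k (1−p)^(11−k) over k:
  k=7: C(11,7)·0.71^7·0.29^4 = 0.2122826
  k=8: C(11,8)·0.71^8·0.29^3 = 0.2598632
  k=9: C(11,9)·0.71^9·0.29^2 = 0.2120722
  k=10: C(11,10)·0.71^10·0.29^1 = 0.1038423
  k=11: C(11,11)·0.71^11·0.29^0 = 0.0231122
Total = 0.8111725

0.81117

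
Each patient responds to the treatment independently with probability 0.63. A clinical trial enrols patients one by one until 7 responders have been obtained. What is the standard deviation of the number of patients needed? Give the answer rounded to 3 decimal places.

2.555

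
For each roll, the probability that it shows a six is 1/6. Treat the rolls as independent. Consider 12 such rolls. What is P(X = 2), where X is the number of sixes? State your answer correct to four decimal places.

0.2961

X ~ Binomial(n=12, p=0.166667).
P(X=2) = C(12,2) · p^2 · (1−p)^10
= 66 · 0.027778 · 0.16151 = 0.296094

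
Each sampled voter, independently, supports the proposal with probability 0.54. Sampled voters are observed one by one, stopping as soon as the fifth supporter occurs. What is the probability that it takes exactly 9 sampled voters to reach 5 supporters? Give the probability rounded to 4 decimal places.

0.1439

Y = trial on which the fifth success occurs; negative binomial, r=5, p=0.54.
P(Y=9) = C(8,4) · p^5 · (1−p)^4
= 70 · 0.045917 · 0.044775 = 0.143912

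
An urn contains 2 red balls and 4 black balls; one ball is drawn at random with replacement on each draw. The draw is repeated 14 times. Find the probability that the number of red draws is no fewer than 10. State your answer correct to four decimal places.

0.0040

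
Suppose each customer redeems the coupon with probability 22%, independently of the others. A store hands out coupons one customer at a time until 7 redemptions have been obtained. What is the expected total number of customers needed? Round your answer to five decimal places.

31.81818

Y = total customers until the seventh success; negative binomial with r=7, p=0.22.
E[Y] = r / p = 7 / 0.22 = 31.8181818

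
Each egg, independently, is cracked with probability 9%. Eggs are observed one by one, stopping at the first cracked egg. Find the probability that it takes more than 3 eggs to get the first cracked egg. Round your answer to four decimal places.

0.7536

Y = number of eggs to the first success; geometric, p = 0.09.
P(Y > 3) = P(first 3 all fail) = (1−p)^3 = 0.753571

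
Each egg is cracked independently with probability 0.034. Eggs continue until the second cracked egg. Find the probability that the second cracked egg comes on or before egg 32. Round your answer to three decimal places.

0.297

Finishing within 32 eggs ⇔ at least 2 successes in the first 32. With X ~ Binomial(32, 0.034), P(Y ≤ 32) = 1 − P(X ≤ 1).
  k=0: C(32,0)·0.034^0·0.966^32 = 0.33057
  k=1: C(32,1)·0.034^1·0.966^31 = 0.37232
1 − 0.70290 = 0.29710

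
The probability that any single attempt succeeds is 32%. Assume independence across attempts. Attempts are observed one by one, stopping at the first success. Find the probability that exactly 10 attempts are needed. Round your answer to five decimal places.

Geometric (trials to first success), p = 0.32.
P(Y = 10) = (1−p)^9 · p = 0.031087 · 0.32 = 0.0099479

0.00995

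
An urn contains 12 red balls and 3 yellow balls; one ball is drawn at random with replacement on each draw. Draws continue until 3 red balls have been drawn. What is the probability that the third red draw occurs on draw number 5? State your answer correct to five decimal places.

Y = trial on which the third success occurs; negative binomial, r=3, p=0.80.
P(Y=5) = C(4,2) · p^3 · (1−p)^2
= 6 · 0.512 · 0.04 = 0.1228800

0.12288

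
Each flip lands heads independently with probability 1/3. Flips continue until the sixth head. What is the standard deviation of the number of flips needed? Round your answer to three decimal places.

6.000

Y = total flips until the sixth success; negative binomial with r=6, p=0.333333.
SD(Y) = √[r(1−p)/p²] = √(36.00000) = 6.00000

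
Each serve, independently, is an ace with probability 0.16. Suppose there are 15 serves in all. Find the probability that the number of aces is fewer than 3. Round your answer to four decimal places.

0.5608

X ~ Binomial(15, 0.16); P(X ≤ 2) = Σ C(15,k) p^k (1−p)^(15−k) over k:
  k=0: C(15,0)·0.16^0·0.84^15 = 0.073146
  k=1: C(15,1)·0.16^1·0.84^14 = 0.208988
  k=2: C(15,2)·0.16^2·0.84^13 = 0.278651
Total = 0.560784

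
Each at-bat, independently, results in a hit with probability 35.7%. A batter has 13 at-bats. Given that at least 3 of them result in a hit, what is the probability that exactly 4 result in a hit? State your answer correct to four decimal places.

0.2434

X ~ Binomial(13, 0.357). Want P(X=4 | X≥3) = P(X=4) / P(X≥3).
P(X=4) = C(13,4)·0.357^4·0.643^9 = 0.218212
P(X≥3) = 1 − 0.003212 − 0.023182 − 0.077224 = 0.896383
Ratio = 0.218212 / 0.896383 = 0.243436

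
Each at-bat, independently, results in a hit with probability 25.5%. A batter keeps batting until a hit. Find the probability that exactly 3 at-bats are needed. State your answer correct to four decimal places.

Geometric (trials to first success), p = 0.255.
P(Y = 3) = (1−p)^2 · p = 0.55502 · 0.255 = 0.141531

0.1415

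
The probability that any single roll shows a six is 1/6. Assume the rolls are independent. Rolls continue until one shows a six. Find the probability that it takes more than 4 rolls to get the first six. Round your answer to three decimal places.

Y = number of rolls to the first success; geometric, p = 0.166667.
P(Y > 4) = P(first 4 all fail) = (1−p)^4 = 0.48225

0.482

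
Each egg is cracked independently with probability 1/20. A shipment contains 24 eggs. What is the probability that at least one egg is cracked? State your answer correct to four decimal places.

P(at least one) = 1 − P(none) = 1 − (1 − 0.05)^24
= 1 − 0.291989 = 0.708011

0.7080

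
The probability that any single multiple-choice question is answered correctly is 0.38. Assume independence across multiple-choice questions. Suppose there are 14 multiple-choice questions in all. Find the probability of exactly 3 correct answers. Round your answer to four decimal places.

0.1039

X ~ Binomial(n=14, p=0.38).
P(X=3) = C(14,3) · p^3 · (1−p)^11
= 364 · 0.054872 · 0.0052037 = 0.103935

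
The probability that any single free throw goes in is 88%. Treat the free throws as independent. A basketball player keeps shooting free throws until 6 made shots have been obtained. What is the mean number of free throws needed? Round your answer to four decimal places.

Y = total free throws until the sixth success; negative binomial with r=6, p=0.88.
E[Y] = r / p = 6 / 0.88 = 6.818182

6.8182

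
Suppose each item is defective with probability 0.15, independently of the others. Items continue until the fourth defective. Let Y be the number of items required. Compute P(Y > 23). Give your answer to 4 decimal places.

0.5396

Needing more than 23 items ⇔ fewer than 4 successes in the first 23. With X ~ Binomial(23, 0.15), P(Y > 23) = P(X ≤ 3).
  k=0: C(23,0)·0.15^0·0.85^23 = 0.023803
  k=1: C(23,1)·0.15^1·0.85^22 = 0.096613
  k=2: C(23,2)·0.15^2·0.85^21 = 0.187543
  k=3: C(23,3)·0.15^3·0.85^20 = 0.231671
P(X ≤ 3) = 0.539630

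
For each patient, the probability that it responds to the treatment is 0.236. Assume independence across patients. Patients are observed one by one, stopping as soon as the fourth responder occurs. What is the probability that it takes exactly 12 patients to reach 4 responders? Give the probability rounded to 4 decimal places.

Y = trial on which the fourth success occurs; negative binomial, r=4, p=0.236.
P(Y=12) = C(11,3) · p^4 · (1−p)^8
= 165 · 0.003102 · 0.11608 = 0.059413

0.0594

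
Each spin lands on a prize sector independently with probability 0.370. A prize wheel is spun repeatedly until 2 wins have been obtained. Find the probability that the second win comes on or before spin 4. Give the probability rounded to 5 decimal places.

Finishing within 4 spins ⇔ at least 2 successes in the first 4. With X ~ Binomial(4, 0.37), P(Y ≤ 4) = 1 − P(X ≤ 1).
  k=0: C(4,0)·0.37^0·0.63^4 = 0.1575296
  k=1: C(4,1)·0.37^1·0.63^3 = 0.3700696
1 − 0.5275992 = 0.4724008

0.47240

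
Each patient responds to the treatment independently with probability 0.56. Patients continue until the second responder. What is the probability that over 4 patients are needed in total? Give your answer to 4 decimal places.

Needing more than 4 patients ⇔ fewer than 2 successes in the first 4. With X ~ Binomial(4, 0.56), P(Y > 4) = P(X ≤ 1).
  k=0: C(4,0)·0.56^0·0.44^4 = 0.037481
  k=1: C(4,1)·0.56^1·0.44^3 = 0.190812
P(X ≤ 1) = 0.228293

0.2283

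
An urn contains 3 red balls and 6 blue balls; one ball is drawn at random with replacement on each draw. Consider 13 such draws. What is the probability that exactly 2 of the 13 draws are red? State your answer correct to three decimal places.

X ~ Binomial(n=13, p=0.333333).
P(X=2) = C(13,2) · p^2 · (1−p)^11
= 78 · 0.11111 · 0.011561 = 0.10020

0.100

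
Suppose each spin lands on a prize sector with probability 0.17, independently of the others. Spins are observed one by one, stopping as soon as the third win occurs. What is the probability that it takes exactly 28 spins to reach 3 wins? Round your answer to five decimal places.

Y = trial on which the third success occurs; negative binomial, r=3, p=0.17.
P(Y=28) = C(27,2) · p^3 · (1−p)^25
= 351 · 0.004913 · 0.0094831 = 0.0163533

0.01635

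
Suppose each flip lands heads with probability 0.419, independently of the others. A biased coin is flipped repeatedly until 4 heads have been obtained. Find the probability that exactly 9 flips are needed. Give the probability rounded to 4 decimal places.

Y = trial on which the fourth success occurs; negative binomial, r=4, p=0.419.
P(Y=9) = C(8,3) · p^4 · (1−p)^5
= 56 · 0.030822 · 0.066203 = 0.114268

0.1143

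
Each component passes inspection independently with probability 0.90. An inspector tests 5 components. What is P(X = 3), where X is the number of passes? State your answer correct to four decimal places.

0.0729

X ~ Binomial(n=5, p=0.90).
P(X=3) = C(5,3) · p^3 · (1−p)^2
= 10 · 0.729 · 0.01 = 0.072900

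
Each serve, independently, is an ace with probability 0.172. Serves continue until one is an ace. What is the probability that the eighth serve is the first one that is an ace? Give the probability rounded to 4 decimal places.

0.0459

Geometric (trials to first success), p = 0.172.
P(Y = 8) = (1−p)^7 · p = 0.26682 · 0.172 = 0.045892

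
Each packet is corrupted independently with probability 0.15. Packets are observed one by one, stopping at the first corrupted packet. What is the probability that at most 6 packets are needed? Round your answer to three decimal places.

0.623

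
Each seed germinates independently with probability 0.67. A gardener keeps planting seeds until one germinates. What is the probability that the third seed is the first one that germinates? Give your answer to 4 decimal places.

0.0730

Geometric (trials to first success), p = 0.67.
P(Y = 3) = (1−p)^2 · p = 0.1089 · 0.67 = 0.072963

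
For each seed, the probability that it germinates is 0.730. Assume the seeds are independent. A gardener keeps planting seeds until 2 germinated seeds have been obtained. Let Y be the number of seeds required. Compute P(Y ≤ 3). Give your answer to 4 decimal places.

Finishing within 3 seeds ⇔ at least 2 successes in the first 3. With X ~ Binomial(3, 0.73), P(Y ≤ 3) = 1 − P(X ≤ 1).
  k=0: C(3,0)·0.73^0·0.27^3 = 0.019683
  k=1: C(3,1)·0.73^1·0.27^2 = 0.159651
1 − 0.179334 = 0.820666

0.8207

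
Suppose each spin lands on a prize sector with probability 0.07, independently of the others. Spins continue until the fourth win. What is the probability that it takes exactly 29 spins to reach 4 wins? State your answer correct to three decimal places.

Y = trial on which the fourth success occurs; negative binomial, r=4, p=0.07.
P(Y=29) = C(28,3) · p^4 · (1−p)^25
= 3276 · 2.401e-05 · 0.16296 = 0.01282

0.013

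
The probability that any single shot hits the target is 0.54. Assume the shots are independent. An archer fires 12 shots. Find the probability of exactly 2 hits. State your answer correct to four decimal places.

0.0082

X ~ Binomial(n=12, p=0.54).
P(X=2) = C(12,2) · p^2 · (1−p)^10
= 66 · 0.2916 · 0.00042421 = 0.008164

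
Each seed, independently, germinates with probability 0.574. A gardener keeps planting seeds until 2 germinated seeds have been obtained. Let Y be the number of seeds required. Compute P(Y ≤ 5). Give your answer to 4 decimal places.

Finishing within 5 seeds ⇔ at least 2 successes in the first 5. With X ~ Binomial(5, 0.574), P(Y ≤ 5) = 1 − P(X ≤ 1).
  k=0: C(5,0)·0.574^0·0.426^5 = 0.014030
  k=1: C(5,1)·0.574^1·0.426^4 = 0.094519
1 − 0.108549 = 0.891451

0.8915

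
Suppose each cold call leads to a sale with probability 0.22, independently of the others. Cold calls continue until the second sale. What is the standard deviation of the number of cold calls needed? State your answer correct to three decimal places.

Y = total cold calls until the second success; negative binomial with r=2, p=0.22.
SD(Y) = √[r(1−p)/p²] = √(32.23140) = 5.67727

5.677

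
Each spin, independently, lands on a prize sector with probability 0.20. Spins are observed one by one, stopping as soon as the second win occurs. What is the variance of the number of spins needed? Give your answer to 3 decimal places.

40.000

Y = total spins until the second success; negative binomial with r=2, p=0.20.
Var(Y) = r(1−p)/p² = 2·0.80 / 0.20² = 40.00000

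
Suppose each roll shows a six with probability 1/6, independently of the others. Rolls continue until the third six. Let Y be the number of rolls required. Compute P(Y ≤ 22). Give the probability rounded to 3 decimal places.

0.735

Finishing within 22 rolls ⇔ at least 3 successes in the first 22. With X ~ Binomial(22, 0.166667), P(Y ≤ 22) = 1 − P(X ≤ 2).
  k=0: C(22,0)·0.166667^0·0.833333^22 = 0.01811
  k=1: C(22,1)·0.166667^1·0.833333^21 = 0.07970
  k=2: C(22,2)·0.166667^2·0.833333^20 = 0.16737
1 − 0.26519 = 0.73481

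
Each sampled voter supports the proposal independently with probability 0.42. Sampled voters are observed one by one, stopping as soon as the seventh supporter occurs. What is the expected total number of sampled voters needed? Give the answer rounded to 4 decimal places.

Y = total sampled voters until the seventh success; negative binomial with r=7, p=0.42.
E[Y] = r / p = 7 / 0.42 = 16.666667

16.6667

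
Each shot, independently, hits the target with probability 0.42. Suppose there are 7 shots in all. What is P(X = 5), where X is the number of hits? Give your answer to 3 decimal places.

0.092

X ~ Binomial(n=7, p=0.42).
P(X=5) = C(7,5) · p^5 · (1−p)^2
= 21 · 0.013069 · 0.3364 = 0.09233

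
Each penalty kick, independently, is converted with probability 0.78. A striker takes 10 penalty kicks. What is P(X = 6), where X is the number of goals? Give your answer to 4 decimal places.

0.1108

X ~ Binomial(n=10, p=0.78).
P(X=6) = C(10,6) · p^6 · (1−p)^4
= 210 · 0.2252 · 0.0023426 = 0.110784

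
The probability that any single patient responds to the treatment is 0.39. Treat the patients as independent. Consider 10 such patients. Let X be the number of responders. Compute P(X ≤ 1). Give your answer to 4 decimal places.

0.0527

X ~ Binomial(10, 0.39); P(X ≤ 1) = Σ C(10,k) p^k (1−p)^(10−k) over k:
  k=0: C(10,0)·0.39^0·0.61^10 = 0.007133
  k=1: C(10,1)·0.39^1·0.61^9 = 0.045607
Total = 0.052741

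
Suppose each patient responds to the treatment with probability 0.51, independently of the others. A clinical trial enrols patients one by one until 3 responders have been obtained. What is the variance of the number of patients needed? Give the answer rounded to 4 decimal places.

5.6517

Y = total patients until the third success; negative binomial with r=3, p=0.51.
Var(Y) = r(1−p)/p² = 3·0.49 / 0.51² = 5.651672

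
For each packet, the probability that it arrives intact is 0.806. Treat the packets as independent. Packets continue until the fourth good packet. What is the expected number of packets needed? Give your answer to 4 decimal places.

Y = total packets until the fourth success; negative binomial with r=4, p=0.806.
E[Y] = r / p = 4 / 0.806 = 4.962779

4.9628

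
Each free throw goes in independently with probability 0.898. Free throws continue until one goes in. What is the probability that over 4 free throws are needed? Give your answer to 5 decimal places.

Y = number of free throws to the first success; geometric, p = 0.898.
P(Y > 4) = P(first 4 all fail) = (1−p)^4 = 0.0001082

0.00011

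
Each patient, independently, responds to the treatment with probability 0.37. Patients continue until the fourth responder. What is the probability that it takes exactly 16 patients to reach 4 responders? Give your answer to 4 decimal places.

0.0333

Y = trial on which the fourth success occurs; negative binomial, r=4, p=0.37.
P(Y=16) = C(15,3) · p^4 · (1−p)^12
= 455 · 0.018742 · 0.0039092 = 0.033335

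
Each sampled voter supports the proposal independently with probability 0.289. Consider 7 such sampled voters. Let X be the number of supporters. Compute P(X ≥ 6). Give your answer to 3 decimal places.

0.003

X ~ Binomial(7, 0.289); P(X ≥ 6) = Σ C(7,k) p^k (1−p)^(7−k) over k:
  k=6: C(7,6)·0.289^6·0.711^1 = 0.00290
  k=7: C(7,7)·0.289^7·0.711^0 = 0.00017
Total = 0.00307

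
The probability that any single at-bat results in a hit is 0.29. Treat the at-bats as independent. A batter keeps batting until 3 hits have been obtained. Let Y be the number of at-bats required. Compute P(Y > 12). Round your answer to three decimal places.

0.278

Needing more than 12 at-bats ⇔ fewer than 3 successes in the first 12. With X ~ Binomial(12, 0.29), P(Y > 12) = P(X ≤ 2).
  k=0: C(12,0)·0.29^0·0.71^12 = 0.01641
  k=1: C(12,1)·0.29^1·0.71^11 = 0.08043
  k=2: C(12,2)·0.29^2·0.71^10 = 0.18069
P(X ≤ 2) = 0.27753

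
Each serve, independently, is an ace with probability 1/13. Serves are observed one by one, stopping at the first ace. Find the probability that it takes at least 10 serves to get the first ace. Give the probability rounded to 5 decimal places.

0.48657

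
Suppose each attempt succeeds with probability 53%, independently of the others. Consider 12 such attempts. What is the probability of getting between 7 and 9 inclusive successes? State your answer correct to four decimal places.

0.4391

X ~ Binomial(12, 0.53); P(7 ≤ X ≤ 9) = Σ C(12,k) p^k (1−p)^(12−k) over k:
  k=7: C(12,7)·0.53^7·0.47^5 = 0.213376
  k=8: C(12,8)·0.53^8·0.47^4 = 0.150385
  k=9: C(12,9)·0.53^9·0.47^3 = 0.075370
Total = 0.439131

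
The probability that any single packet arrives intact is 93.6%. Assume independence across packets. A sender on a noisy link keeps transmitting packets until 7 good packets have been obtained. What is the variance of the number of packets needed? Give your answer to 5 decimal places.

Y = total packets until the seventh success; negative binomial with r=7, p=0.936.
Var(Y) = r(1−p)/p² = 7·0.064 / 0.936² = 0.5113595

0.51136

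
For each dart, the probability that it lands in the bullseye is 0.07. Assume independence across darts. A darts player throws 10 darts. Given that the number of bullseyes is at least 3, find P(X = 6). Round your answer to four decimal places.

0.0007

X ~ Binomial(10, 0.07). Want P(X=6 | X≥3) = P(X=6) / P(X≥3).
P(X=6) = C(10,6)·0.07^6·0.93^4 = 0.000018
P(X≥3) = 1 − 0.483982 − 0.364288 − 0.123388 = 0.028342
Ratio = 0.000018 / 0.028342 = 0.000652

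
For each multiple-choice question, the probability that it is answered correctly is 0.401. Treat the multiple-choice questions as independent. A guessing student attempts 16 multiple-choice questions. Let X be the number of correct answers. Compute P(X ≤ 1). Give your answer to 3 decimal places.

0.003

X ~ Binomial(16, 0.401); P(X ≤ 1) = Σ C(16,k) p^k (1−p)^(16−k) over k:
  k=0: C(16,0)·0.401^0·0.599^16 = 0.00027
  k=1: C(16,1)·0.401^1·0.599^15 = 0.00294
Total = 0.00322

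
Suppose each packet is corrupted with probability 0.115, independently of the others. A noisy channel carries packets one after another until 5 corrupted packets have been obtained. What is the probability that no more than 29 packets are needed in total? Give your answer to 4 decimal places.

0.2359

Finishing within 29 packets ⇔ at least 5 successes in the first 29. With X ~ Binomial(29, 0.115), P(Y ≤ 29) = 1 − P(X ≤ 4).
  k=0: C(29,0)·0.115^0·0.885^29 = 0.028930
  k=1: C(29,1)·0.115^1·0.885^28 = 0.109020
  k=2: C(29,2)·0.115^2·0.885^27 = 0.198331
  k=3: C(29,3)·0.115^3·0.885^26 = 0.231946
  k=4: C(29,4)·0.115^4·0.885^25 = 0.195909
1 − 0.764137 = 0.235863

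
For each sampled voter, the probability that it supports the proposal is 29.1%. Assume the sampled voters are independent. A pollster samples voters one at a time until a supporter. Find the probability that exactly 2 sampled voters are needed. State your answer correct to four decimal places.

Geometric (trials to first success), p = 0.291.
P(Y = 2) = (1−p)^1 · p = 0.709 · 0.291 = 0.206319

0.2063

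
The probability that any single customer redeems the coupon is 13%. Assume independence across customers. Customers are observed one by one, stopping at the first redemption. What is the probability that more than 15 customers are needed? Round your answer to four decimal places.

Y = number of customers to the first success; geometric, p = 0.13.
P(Y > 15) = P(first 15 all fail) = (1−p)^15 = 0.123819

0.1238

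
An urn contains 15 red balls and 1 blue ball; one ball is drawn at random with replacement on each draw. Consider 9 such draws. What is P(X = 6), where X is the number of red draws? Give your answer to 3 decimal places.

0.014

X ~ Binomial(n=9, p=0.9375).
P(X=6) = C(9,6) · p^6 · (1−p)^3
= 84 · 0.67893 · 0.00024414 = 0.01392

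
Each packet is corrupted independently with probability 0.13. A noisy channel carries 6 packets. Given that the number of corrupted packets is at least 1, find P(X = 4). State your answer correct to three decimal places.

X ~ Binomial(6, 0.13). Want P(X=4 | X≥1) = P(X=4) / P(X≥1).
P(X=4) = C(6,4)·0.13^4·0.87^2 = 0.00324
P(X≥1) = 1 − 0.43363 = 0.56637
Ratio = 0.00324 / 0.56637 = 0.00573

0.006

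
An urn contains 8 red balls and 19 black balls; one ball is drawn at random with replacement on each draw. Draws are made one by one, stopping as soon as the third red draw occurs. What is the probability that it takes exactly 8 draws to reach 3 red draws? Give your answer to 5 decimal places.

0.09426

Y = trial on which the third success occurs; negative binomial, r=3, p=0.296296.
P(Y=8) = C(7,2) · p^3 · (1−p)^5
= 21 · 0.026012 · 0.17256 = 0.0942643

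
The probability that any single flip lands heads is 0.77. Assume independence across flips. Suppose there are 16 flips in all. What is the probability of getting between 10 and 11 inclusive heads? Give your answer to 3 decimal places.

0.245

X ~ Binomial(16, 0.77); P(10 ≤ X ≤ 11) = Σ C(16,k) p^k (1−p)^(16−k) over k:
  k=10: C(16,10)·0.77^10·0.23^6 = 0.08686
  k=11: C(16,11)·0.77^11·0.23^5 = 0.15861
Total = 0.24546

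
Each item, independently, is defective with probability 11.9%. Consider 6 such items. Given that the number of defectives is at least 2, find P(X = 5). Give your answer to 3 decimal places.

0.001

X ~ Binomial(6, 0.119). Want P(X=5 | X≥2) = P(X=5) / P(X≥2).
P(X=5) = C(6,5)·0.119^5·0.881^1 = 0.00013
P(X≥2) = 1 − 0.46758 − 0.37895 = 0.15347
Ratio = 0.00013 / 0.15347 = 0.00082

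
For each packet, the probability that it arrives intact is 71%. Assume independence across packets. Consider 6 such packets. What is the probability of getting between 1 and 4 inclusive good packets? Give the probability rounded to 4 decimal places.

0.5574

X ~ Binomial(6, 0.71); P(1 ≤ X ≤ 4) = Σ C(6,k) p^k (1−p)^(6−k) over k:
  k=1: C(6,1)·0.71^1·0.29^5 = 0.008738
  k=2: C(6,2)·0.71^2·0.29^4 = 0.053481
  k=3: C(6,3)·0.71^3·0.29^3 = 0.174582
  k=4: C(6,4)·0.71^4·0.29^2 = 0.320568
Total = 0.557369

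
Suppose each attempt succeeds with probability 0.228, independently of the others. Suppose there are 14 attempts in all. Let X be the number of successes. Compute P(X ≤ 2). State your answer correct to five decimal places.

0.34913

X ~ Binomial(14, 0.228); P(X ≤ 2) = Σ C(14,k) p^k (1−p)^(14−k) over k:
  k=0: C(14,0)·0.228^0·0.772^14 = 0.0267081
  k=1: C(14,1)·0.228^1·0.772^13 = 0.1104302
  k=2: C(14,2)·0.228^2·0.772^12 = 0.2119916
Total = 0.3491299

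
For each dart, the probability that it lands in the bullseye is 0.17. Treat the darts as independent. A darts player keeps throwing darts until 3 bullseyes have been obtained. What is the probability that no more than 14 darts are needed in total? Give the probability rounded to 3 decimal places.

0.434

Finishing within 14 darts ⇔ at least 3 successes in the first 14. With X ~ Binomial(14, 0.17), P(Y ≤ 14) = 1 − P(X ≤ 2).
  k=0: C(14,0)·0.17^0·0.83^14 = 0.07364
  k=1: C(14,1)·0.17^1·0.83^13 = 0.21115
  k=2: C(14,2)·0.17^2·0.83^12 = 0.28111
1 − 0.56590 = 0.43410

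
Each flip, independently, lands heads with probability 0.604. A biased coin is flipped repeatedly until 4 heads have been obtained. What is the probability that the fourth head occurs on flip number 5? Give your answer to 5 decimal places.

Y = trial on which the fourth success occurs; negative binomial, r=4, p=0.604.
P(Y=5) = C(4,3) · p^4 · (1−p)^1
= 4 · 0.13309 · 0.396 = 0.2108157

0.21082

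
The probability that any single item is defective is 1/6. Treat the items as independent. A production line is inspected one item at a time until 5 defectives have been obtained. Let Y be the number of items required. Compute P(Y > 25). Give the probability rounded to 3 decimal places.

Needing more than 25 items ⇔ fewer than 5 successes in the first 25. With X ~ Binomial(25, 0.166667), P(Y > 25) = P(X ≤ 4).
  k=0: C(25,0)·0.166667^0·0.833333^25 = 0.01048
  k=1: C(25,1)·0.166667^1·0.833333^24 = 0.05241
  k=2: C(25,2)·0.166667^2·0.833333^23 = 0.12579
  k=3: C(25,3)·0.166667^3·0.833333^22 = 0.19288
  k=4: C(25,4)·0.166667^4·0.833333^21 = 0.21217
P(X ≤ 4) = 0.59373

0.594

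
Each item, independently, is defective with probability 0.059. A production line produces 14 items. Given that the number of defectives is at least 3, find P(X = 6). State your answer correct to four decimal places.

X ~ Binomial(14, 0.059). Want P(X=6 | X≥3) = P(X=6) / P(X≥3).
P(X=6) = C(14,6)·0.059^6·0.941^8 = 0.000078
P(X≥3) = 1 − 0.426830 − 0.374667 − 0.152694 = 0.045810
Ratio = 0.000078 / 0.045810 = 0.001700

0.0017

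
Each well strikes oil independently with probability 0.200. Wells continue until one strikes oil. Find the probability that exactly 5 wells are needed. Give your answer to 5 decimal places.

0.08192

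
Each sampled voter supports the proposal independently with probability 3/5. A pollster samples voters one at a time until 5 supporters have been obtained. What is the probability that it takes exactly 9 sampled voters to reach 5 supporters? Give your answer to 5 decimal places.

0.13935

Y = trial on which the fifth success occurs; negative binomial, r=5, p=0.60.
P(Y=9) = C(8,4) · p^5 · (1−p)^4
= 70 · 0.07776 · 0.0256 = 0.1393459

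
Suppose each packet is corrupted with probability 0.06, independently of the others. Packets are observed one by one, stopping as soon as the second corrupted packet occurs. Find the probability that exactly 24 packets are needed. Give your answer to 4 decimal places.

Y = trial on which the second success occurs; negative binomial, r=2, p=0.06.
P(Y=24) = C(23,1) · p^2 · (1−p)^22
= 23 · 0.0036 · 0.25634 = 0.021225

0.0212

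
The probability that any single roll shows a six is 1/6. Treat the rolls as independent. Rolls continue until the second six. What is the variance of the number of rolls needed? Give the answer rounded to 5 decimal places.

60.00000

Y = total rolls until the second success; negative binomial with r=2, p=0.166667.
Var(Y) = r(1−p)/p² = 2·0.833333 / 0.166667² = 60.0000000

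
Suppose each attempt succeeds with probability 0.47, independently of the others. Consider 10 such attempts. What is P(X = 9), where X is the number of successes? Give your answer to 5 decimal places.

X ~ Binomial(n=10, p=0.47).
P(X=9) = C(10,9) · p^9 · (1−p)^1
= 10 · 0.0011191 · 0.53 = 0.0059314

0.00593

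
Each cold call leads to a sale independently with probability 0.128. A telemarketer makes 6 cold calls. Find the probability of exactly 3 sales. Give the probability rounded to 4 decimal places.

0.0278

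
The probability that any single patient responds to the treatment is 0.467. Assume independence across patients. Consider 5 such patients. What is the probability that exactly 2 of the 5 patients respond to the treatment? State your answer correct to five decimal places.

0.33023

X ~ Binomial(n=5, p=0.467).
P(X=2) = C(5,2) · p^2 · (1−p)^3
= 10 · 0.21809 · 0.15142 = 0.3302291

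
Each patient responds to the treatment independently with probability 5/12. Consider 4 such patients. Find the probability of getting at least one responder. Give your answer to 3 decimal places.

0.884

P(at least one) = 1 − P(none) = 1 − (1 − 0.416667)^4
= 1 − 0.11579 = 0.88421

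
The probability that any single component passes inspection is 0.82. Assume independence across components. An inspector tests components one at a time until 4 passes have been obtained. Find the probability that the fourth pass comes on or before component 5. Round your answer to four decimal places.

0.7776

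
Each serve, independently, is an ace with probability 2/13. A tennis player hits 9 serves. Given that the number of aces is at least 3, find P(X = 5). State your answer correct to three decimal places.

0.037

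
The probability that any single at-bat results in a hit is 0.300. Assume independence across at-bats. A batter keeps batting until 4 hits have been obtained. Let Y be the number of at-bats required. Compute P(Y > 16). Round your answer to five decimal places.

Needing more than 16 at-bats ⇔ fewer than 4 successes in the first 16. With X ~ Binomial(16, 0.30), P(Y > 16) = P(X ≤ 3).
  k=0: C(16,0)·0.30^0·0.70^16 = 0.0033233
  k=1: C(16,1)·0.30^1·0.70^15 = 0.0227883
  k=2: C(16,2)·0.30^2·0.70^14 = 0.0732481
  k=3: C(16,3)·0.30^3·0.70^13 = 0.1464962
P(X ≤ 3) = 0.2458559

0.24586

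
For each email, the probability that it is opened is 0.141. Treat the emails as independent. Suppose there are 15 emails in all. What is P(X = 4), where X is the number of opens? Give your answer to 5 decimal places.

0.10138

X ~ Binomial(n=15, p=0.141).
P(X=4) = C(15,4) · p^4 · (1−p)^11
= 1365 · 0.00039525 · 0.1879 = 0.1013757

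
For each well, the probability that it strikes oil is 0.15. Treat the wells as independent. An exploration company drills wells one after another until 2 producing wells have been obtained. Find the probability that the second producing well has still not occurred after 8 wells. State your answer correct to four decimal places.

Needing more than 8 wells ⇔ fewer than 2 successes in the first 8. With X ~ Binomial(8, 0.15), P(Y > 8) = P(X ≤ 1).
  k=0: C(8,0)·0.15^0·0.85^8 = 0.272491
  k=1: C(8,1)·0.15^1·0.85^7 = 0.384693
P(X ≤ 1) = 0.657183

0.6572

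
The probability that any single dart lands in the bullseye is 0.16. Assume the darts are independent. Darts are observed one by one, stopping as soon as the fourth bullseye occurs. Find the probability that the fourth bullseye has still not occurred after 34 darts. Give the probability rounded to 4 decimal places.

Needing more than 34 darts ⇔ fewer than 4 successes in the first 34. With X ~ Binomial(34, 0.16), P(Y > 34) = P(X ≤ 3).
  k=0: C(34,0)·0.16^0·0.84^34 = 0.002664
  k=1: C(34,1)·0.16^1·0.84^33 = 0.017251
  k=2: C(34,2)·0.16^2·0.84^32 = 0.054218
  k=3: C(34,3)·0.16^3·0.84^31 = 0.110156
P(X ≤ 3) = 0.184289

0.1843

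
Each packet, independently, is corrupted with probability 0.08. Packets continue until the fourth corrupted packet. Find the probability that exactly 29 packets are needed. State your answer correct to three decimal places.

0.017

Y = trial on which the fourth success occurs; negative binomial, r=4, p=0.08.
P(Y=29) = C(28,3) · p^4 · (1−p)^25
= 3276 · 4.096e-05 · 0.12436 = 0.01669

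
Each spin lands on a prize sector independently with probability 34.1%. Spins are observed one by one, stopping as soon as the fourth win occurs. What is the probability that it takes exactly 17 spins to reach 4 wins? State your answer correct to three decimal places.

0.033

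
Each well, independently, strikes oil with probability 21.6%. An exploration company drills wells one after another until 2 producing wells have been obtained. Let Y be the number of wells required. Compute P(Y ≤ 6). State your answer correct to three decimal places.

0.384

Finishing within 6 wells ⇔ at least 2 successes in the first 6. With X ~ Binomial(6, 0.216), P(Y ≤ 6) = 1 − P(X ≤ 1).
  k=0: C(6,0)·0.216^0·0.784^6 = 0.23222
  k=1: C(6,1)·0.216^1·0.784^5 = 0.38387
1 − 0.61609 = 0.38391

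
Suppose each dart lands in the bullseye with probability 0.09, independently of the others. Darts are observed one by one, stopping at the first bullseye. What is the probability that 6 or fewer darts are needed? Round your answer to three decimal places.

0.432

Y = number of darts to the first success; geometric, p = 0.09.
P(Y ≤ 6) = 1 − (1−p)^6 = 1 − 0.56787 = 0.43213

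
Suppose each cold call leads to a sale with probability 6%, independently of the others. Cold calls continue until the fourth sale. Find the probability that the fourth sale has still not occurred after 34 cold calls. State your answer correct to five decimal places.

0.85544

Needing more than 34 cold calls ⇔ fewer than 4 successes in the first 34. With X ~ Binomial(34, 0.06), P(Y > 34) = P(X ≤ 3).
  k=0: C(34,0)·0.06^0·0.94^34 = 0.1219964
  k=1: C(34,1)·0.06^1·0.94^33 = 0.2647581
  k=2: C(34,2)·0.06^2·0.94^32 = 0.2788410
  k=3: C(34,3)·0.06^3·0.94^31 = 0.1898492
P(X ≤ 3) = 0.8554448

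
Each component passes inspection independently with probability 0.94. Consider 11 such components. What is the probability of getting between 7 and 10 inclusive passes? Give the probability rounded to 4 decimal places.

X ~ Binomial(11, 0.94); P(7 ≤ X ≤ 10) = Σ C(11,k) p^k (1−p)^(11−k) over k:
  k=7: C(11,7)·0.94^7·0.06^4 = 0.002773
  k=8: C(11,8)·0.94^8·0.06^3 = 0.021725
  k=9: C(11,9)·0.94^9·0.06^2 = 0.113453
  k=10: C(11,10)·0.94^10·0.06^1 = 0.355486
Total = 0.493437

0.4934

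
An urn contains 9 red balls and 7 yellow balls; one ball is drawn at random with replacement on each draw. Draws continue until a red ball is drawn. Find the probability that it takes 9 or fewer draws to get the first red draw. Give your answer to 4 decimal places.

0.9994

Y = number of draws to the first success; geometric, p = 0.5625.
P(Y ≤ 9) = 1 − (1−p)^9 = 1 − 0.000587 = 0.999413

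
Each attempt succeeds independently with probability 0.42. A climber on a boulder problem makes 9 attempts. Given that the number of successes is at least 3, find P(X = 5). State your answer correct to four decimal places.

X ~ Binomial(9, 0.42). Want P(X=5 | X≥3) = P(X=5) / P(X≥3).
P(X=5) = C(9,5)·0.42^5·0.58^4 = 0.186350
P(X≥3) = 1 − 0.007428 − 0.048408 − 0.140216 = 0.803949
Ratio = 0.186350 / 0.803949 = 0.231793

0.2318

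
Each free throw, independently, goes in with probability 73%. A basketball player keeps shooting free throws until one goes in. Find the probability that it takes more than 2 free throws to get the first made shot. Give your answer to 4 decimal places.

Y = number of free throws to the first success; geometric, p = 0.73.
P(Y > 2) = P(first 2 all fail) = (1−p)^2 = 0.072900

0.0729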